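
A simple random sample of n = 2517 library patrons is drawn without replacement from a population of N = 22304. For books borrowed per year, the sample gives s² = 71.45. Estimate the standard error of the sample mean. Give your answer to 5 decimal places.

Under SRS without replacement, Var(ȳ) = (1 − f)·s²/n with f = n/N = 2517/22304 = 0.11284971.
Var(ȳ) = (1 − 0.11284971)·71.45/2517 = 0.88715029·0.028386969 = 0.025183507.
SE(ȳ) = √(0.025183507) = 0.15869.

0.15869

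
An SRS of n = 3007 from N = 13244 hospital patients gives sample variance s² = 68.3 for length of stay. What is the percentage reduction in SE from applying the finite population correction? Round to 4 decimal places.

f = n/N = 3007/13244 = 0.22704621.
SE_no-fpc = √(s²/n) = 0.15071054; SE_fpc = √((1−f)s²/n) = 0.13250138.
Ratio = √(1−f) = 0.87917791. Reduction = 100·(1 − 0.87917791) = 12.0822%.

12.0822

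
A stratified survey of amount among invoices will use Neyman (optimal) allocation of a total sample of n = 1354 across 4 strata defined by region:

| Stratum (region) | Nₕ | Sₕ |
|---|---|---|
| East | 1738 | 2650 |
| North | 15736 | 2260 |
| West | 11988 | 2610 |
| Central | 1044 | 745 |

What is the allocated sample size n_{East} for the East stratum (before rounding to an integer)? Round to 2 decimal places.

Neyman allocation: nₕ = n·NₕSₕ / Σⱼ NⱼSⱼ.
Σ NⱼSⱼ = 1738·2650 + 15736·2260 + 11988·2610 + 1044·745 = 7.223552 × 10^7.
n_{East} = 1354·1738·2650 / (7.223552 × 10^7) = 86.33.

86.33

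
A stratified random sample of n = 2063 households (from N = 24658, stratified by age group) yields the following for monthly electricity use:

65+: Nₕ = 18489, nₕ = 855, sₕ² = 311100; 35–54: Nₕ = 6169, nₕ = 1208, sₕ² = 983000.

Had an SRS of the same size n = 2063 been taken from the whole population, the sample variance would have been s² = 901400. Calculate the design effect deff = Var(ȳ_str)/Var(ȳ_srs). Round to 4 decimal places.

0.5896

Var(ȳ_str) = Σ Wₕ²(1−fₕ)sₕ²/nₕ with Wₕ = Nₕ/24658:
  65+: (18489/24658)²·(1−855/18489)·311100/855 = 195.11132
  35–54: (6169/24658)²·(1−1208/6169)·983000/1208 = 40.959522
  → Var(ȳ_str) = 236.07084.
Var(ȳ_srs) = (1 − 2063/24658)·901400/2063 = 400.38041.
deff = 236.07084 / 400.38041 = 0.5896.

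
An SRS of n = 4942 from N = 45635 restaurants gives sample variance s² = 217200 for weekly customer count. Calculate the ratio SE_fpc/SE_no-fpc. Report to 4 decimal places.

f = n/N = 4942/45635 = 0.10829407.
SE_no-fpc = √(s²/n) = 6.6294659; SE_fpc = √((1−f)s²/n) = 6.2602167.
Ratio = √(1−f) = 0.94430182.

0.9443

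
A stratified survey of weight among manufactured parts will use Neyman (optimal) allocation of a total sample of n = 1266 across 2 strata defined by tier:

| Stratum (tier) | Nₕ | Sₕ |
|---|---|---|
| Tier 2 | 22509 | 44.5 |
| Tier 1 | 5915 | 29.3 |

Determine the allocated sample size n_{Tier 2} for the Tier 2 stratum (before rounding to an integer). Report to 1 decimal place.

1079.3

Neyman allocation: nₕ = n·NₕSₕ / Σⱼ NⱼSⱼ.
Σ NⱼSⱼ = 22509·44.5 + 5915·29.3 = 1.17496 × 10^6.
n_{Tier 2} = 1266·22509·44.5 / (1.17496 × 10^6) = 1079.3.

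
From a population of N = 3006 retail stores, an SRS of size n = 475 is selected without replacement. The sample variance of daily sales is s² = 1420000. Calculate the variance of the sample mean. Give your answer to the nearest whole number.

Under SRS without replacement, Var(ȳ) = (1 − f)·s²/n with f = n/N = 475/3006 = 0.15801730.
Var(ȳ) = (1 − 0.15801730)·1420000/475 = 0.84198270·2989.4737 = 2517.0851.

2517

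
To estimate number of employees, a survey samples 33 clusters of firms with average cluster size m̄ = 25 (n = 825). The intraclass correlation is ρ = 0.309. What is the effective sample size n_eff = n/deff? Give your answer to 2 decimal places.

98.03

deff = 1 + (25 − 1)·0.309 = 1 + 7.416 = 8.416.
n_eff = 825 / 8.416 = 98.03.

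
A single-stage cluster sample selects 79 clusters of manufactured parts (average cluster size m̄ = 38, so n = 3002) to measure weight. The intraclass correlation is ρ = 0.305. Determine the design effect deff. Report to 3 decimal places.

12.285

deff = 1 + (38 − 1)·0.305 = 1 + 11.285 = 12.285.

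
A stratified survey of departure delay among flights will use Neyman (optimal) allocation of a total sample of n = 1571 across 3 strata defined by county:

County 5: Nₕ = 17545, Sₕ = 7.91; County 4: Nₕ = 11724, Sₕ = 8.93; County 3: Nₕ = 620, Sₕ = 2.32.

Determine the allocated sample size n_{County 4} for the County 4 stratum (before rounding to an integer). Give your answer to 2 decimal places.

671.57

Neyman allocation: nₕ = n·NₕSₕ / Σⱼ NⱼSⱼ.
Σ NⱼSⱼ = 17545·7.91 + 11724·8.93 + 620·2.32 = 244914.67.
n_{County 4} = 1571·11724·8.93 / 244914.67 = 671.57.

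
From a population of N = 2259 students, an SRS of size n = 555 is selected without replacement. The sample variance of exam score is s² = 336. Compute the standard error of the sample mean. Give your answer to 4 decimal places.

0.6758

Under SRS without replacement, Var(ȳ) = (1 − f)·s²/n with f = n/N = 555/2259 = 0.24568393.
Var(ȳ) = (1 − 0.24568393)·336/555 = 0.75431607·0.60540541 = 0.45666703.
SE(ȳ) = √(0.45666703) = 0.6758.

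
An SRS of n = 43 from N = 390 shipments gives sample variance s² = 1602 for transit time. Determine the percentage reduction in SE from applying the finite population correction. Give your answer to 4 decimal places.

f = n/N = 43/390 = 0.11025641.
SE_no-fpc = √(s²/n) = 6.1037541; SE_fpc = √((1−f)s²/n) = 5.7574405.
Ratio = √(1−f) = 0.94326221. Reduction = 100·(1 − 0.94326221) = 5.6738%.

5.6738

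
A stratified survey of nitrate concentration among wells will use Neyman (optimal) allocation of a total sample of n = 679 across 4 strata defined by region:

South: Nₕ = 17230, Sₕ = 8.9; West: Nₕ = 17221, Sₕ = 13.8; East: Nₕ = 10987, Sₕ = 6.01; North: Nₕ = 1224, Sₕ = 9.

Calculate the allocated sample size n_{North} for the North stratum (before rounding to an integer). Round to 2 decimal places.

15.98

Neyman allocation: nₕ = n·NₕSₕ / Σⱼ NⱼSⱼ.
Σ NⱼSⱼ = 17230·8.9 + 17221·13.8 + 10987·6.01 + 1224·9 = 468044.67.
n_{North} = 679·1224·9 / 468044.67 = 15.98.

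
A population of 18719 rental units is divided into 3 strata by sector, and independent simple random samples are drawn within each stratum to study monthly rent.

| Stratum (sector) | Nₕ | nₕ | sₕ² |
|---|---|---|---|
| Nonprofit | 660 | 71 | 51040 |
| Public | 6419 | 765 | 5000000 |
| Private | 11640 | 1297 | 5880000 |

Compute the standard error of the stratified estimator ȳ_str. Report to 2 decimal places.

Var(ȳ_str) = Σₕ Wₕ²(1 − fₕ)sₕ²/nₕ with Wₕ = Nₕ/N, N = 18719.
Nonprofit: Wₕ = 0.03525829; term = 0.03525829²·(1 − 0.10757576)·51040/71 = 0.79752859.
Public: Wₕ = 0.34291362; term = 0.34291362²·(1 − 0.11917744)·5000000/765 = 676.96538.
Private: Wₕ = 0.62182809; term = 0.62182809²·(1 − 0.11142612)·5880000/1297 = 1557.6561.
Sum = 2235.419.
SE = √(2235.419) = 47.28.

47.28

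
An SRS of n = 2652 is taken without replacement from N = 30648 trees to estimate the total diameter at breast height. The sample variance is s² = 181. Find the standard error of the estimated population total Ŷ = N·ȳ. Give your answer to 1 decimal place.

7652.5

Var(Ŷ) = N²·Var(ȳ) = N²·(1 − n/N)·s²/n.
f = 2652/30648 = 0.08653093; Var(ȳ) = 0.91346907·181/2652 = 0.062344608.
Var(Ŷ) = 30648² · 0.062344608 = 5.8560284 × 10^7.
SE(Ŷ) = √(5.8560284 × 10^7) = 7652.5.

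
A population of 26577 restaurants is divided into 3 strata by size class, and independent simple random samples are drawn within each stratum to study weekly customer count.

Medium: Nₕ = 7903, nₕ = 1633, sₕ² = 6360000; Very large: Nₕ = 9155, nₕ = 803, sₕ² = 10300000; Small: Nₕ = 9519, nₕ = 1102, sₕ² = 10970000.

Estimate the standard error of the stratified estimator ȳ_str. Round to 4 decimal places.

52.8294

Var(ȳ_str) = Σₕ Wₕ²(1 − fₕ)sₕ²/nₕ with Wₕ = Nₕ/N, N = 26577.
Medium: Wₕ = 0.29736238; term = 0.29736238²·(1 − 0.20663039)·6360000/1633 = 273.22381.
Very large: Wₕ = 0.34447078; term = 0.34447078²·(1 − 0.08771163)·10300000/803 = 1388.5407.
Small: Wₕ = 0.35816684; term = 0.35816684²·(1 − 0.11576846)·10970000/1102 = 1129.1764.
Sum = 2790.9409.
SE = √(2790.9409) = 52.8294.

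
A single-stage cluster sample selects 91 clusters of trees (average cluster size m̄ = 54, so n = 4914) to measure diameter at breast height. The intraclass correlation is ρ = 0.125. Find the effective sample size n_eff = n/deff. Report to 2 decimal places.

deff = 1 + (54 − 1)·0.125 = 1 + 6.625 = 7.625.
n_eff = 4914 / 7.625 = 644.46.

644.46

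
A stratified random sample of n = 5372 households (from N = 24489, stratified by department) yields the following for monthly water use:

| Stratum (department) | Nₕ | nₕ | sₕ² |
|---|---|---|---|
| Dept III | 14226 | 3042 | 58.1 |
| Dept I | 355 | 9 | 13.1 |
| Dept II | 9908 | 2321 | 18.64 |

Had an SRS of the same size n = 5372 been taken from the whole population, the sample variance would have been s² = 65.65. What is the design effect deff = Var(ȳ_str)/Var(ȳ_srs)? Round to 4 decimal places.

Var(ȳ_str) = Σ Wₕ²(1−fₕ)sₕ²/nₕ with Wₕ = Nₕ/24489:
  Dept III: (14226/24489)²·(1−3042/14226)·58.1/3042 = 0.0050670453
  Dept I: (355/24489)²·(1−9/355)·13.1/9 = 2.9812002 × 10^-4
  Dept II: (9908/24489)²·(1−2321/9908)·18.64/2321 = 0.0010066645
  → Var(ȳ_str) = 0.0063718298.
Var(ȳ_srs) = (1 − 5372/24489)·65.65/5372 = 0.0095399789.
deff = 0.0063718298 / 0.0095399789 = 0.6679.

0.6679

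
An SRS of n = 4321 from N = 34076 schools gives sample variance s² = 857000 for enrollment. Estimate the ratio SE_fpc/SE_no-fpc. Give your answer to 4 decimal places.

0.9344

f = n/N = 4321/34076 = 0.12680479.
SE_no-fpc = √(s²/n) = 14.0831; SE_fpc = √((1−f)s²/n) = 13.159941.
Ratio = √(1−f) = 0.93444915.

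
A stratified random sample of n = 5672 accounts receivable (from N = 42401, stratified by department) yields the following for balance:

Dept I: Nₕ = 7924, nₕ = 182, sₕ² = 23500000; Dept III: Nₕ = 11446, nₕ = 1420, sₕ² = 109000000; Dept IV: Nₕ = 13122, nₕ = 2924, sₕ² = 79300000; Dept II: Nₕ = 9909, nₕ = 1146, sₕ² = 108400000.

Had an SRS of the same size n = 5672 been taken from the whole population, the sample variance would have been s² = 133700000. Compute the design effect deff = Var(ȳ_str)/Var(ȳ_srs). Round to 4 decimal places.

0.7783

Var(ȳ_str) = Σ Wₕ²(1−fₕ)sₕ²/nₕ with Wₕ = Nₕ/42401:
  Dept I: (7924/42401)²·(1−182/7924)·23500000/182 = 4405.9738
  Dept III: (11446/42401)²·(1−1420/11446)·109000000/1420 = 4899.6764
  Dept IV: (13122/42401)²·(1−2924/13122)·79300000/2924 = 2018.639
  Dept II: (9909/42401)²·(1−1146/9909)·108400000/1146 = 4568.5155
  → Var(ȳ_str) = 15892.805.
Var(ȳ_srs) = (1 − 5672/42401)·133700000/5672 = 20418.705.
deff = 15892.805 / 20418.705 = 0.7783.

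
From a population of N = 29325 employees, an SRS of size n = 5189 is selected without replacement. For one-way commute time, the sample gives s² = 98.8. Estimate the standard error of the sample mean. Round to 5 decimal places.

Under SRS without replacement, Var(ȳ) = (1 − f)·s²/n with f = n/N = 5189/29325 = 0.17694800.
Var(ȳ) = (1 − 0.17694800)·98.8/5189 = 0.82305200·0.019040278 = 0.015671139.
SE(ȳ) = √(0.015671139) = 0.12518.

0.12518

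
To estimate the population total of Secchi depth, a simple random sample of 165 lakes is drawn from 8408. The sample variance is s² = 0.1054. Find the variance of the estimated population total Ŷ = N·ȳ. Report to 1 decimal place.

Var(Ŷ) = N²·Var(ȳ) = N²·(1 − n/N)·s²/n.
f = 165/8408 = 0.01962417; Var(ȳ) = 0.98037583·0.1054/165 = 6.262522 × 10^-4.
Var(Ŷ) = 8408² · (6.262522 × 10^-4) = 44272.564.

44272.6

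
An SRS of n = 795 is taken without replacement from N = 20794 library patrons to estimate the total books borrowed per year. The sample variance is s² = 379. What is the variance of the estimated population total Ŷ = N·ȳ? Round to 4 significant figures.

Var(Ŷ) = N²·Var(ȳ) = N²·(1 − n/N)·s²/n.
f = 795/20794 = 0.03823218; Var(ȳ) = 0.96176782·379/795 = 0.45850315.
Var(Ŷ) = 20794² · 0.45850315 = 1.9825238 × 10^8.

1.983 × 10^8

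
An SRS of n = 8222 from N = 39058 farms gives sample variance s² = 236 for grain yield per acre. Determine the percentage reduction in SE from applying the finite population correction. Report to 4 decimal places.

11.1466

f = n/N = 8222/39058 = 0.21050745.
SE_no-fpc = √(s²/n) = 0.16942101; SE_fpc = √((1−f)s²/n) = 0.15053632.
Ratio = √(1−f) = 0.88853393. Reduction = 100·(1 − 0.88853393) = 11.1466%.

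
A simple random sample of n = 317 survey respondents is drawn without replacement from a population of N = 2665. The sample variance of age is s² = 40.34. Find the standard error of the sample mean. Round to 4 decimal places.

Under SRS without replacement, Var(ȳ) = (1 − f)·s²/n with f = n/N = 317/2665 = 0.11894934.
Var(ȳ) = (1 − 0.11894934)·40.34/317 = 0.88105066·0.12725552 = 0.11211856.
SE(ȳ) = √(0.11211856) = 0.3348.

0.3348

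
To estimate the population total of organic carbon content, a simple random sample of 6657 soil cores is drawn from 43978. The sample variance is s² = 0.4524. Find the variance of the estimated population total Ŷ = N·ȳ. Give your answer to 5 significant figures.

Var(Ŷ) = N²·Var(ȳ) = N²·(1 − n/N)·s²/n.
f = 6657/43978 = 0.15137114; Var(ȳ) = 0.84862886·0.4524/6657 = 5.7671578 × 10^-5.
Var(Ŷ) = 43978² · (5.7671578 × 10^-5) = 111540.55.

111540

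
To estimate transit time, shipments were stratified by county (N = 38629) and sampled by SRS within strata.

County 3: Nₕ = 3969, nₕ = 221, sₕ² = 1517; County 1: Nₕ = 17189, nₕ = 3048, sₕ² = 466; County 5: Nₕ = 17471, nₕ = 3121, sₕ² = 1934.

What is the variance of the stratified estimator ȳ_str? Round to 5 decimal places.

0.19745

Var(ȳ_str) = Σₕ Wₕ²(1 − fₕ)sₕ²/nₕ with Wₕ = Nₕ/N, N = 38629.
County 3: Wₕ = 0.10274664; term = 0.10274664²·(1 − 0.05568153)·1517/221 = 0.068430081.
County 1: Wₕ = 0.44497657; term = 0.44497657²·(1 − 0.17732271)·466/3048 = 0.024904324.
County 5: Wₕ = 0.45227679; term = 0.45227679²·(1 − 0.17863889)·1934/3121 = 0.10411311.
Sum = 0.19744752.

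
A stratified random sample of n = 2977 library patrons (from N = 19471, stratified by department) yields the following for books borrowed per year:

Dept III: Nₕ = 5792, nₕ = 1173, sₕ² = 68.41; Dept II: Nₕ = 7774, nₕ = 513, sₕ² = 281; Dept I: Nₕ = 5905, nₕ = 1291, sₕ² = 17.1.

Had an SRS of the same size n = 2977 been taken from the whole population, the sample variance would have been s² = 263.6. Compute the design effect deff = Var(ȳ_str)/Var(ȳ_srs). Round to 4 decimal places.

1.1549

Var(ȳ_str) = Σ Wₕ²(1−fₕ)sₕ²/nₕ with Wₕ = Nₕ/19471:
  Dept III: (5792/19471)²·(1−1173/5792)·68.41/1173 = 0.0041154903
  Dept II: (7774/19471)²·(1−513/7774)·281/513 = 0.08155553
  Dept I: (5905/19471)²·(1−1291/5905)·17.1/1291 = 9.5189895 × 10^-4
  → Var(ȳ_str) = 0.086622919.
Var(ȳ_srs) = (1 − 2977/19471)·263.6/2977 = 0.075007433.
deff = 0.086622919 / 0.075007433 = 1.1549.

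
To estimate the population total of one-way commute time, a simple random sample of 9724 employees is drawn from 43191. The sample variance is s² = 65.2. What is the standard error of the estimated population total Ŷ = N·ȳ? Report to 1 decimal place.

3113.2

Var(Ŷ) = N²·Var(ȳ) = N²·(1 − n/N)·s²/n.
f = 9724/43191 = 0.22513950; Var(ȳ) = 0.77486050·65.2/9724 = 0.0051954859.
Var(Ŷ) = 43191² · 0.0051954859 = 9.691984 × 10^6.
SE(Ŷ) = √(9.691984 × 10^6) = 3113.2.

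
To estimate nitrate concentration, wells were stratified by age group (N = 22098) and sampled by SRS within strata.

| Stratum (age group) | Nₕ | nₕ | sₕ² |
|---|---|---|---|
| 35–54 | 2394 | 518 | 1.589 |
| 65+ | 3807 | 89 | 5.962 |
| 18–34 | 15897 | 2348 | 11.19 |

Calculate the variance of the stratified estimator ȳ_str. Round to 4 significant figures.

0.004072

Var(ȳ_str) = Σₕ Wₕ²(1 − fₕ)sₕ²/nₕ with Wₕ = Nₕ/N, N = 22098.
35–54: Wₕ = 0.10833560; term = 0.10833560²·(1 − 0.21637427)·1.589/518 = 2.8212734 × 10^-5.
65+: Wₕ = 0.17227803; term = 0.17227803²·(1 − 0.02337799)·5.962/89 = 0.0019417275.
18–34: Wₕ = 0.71938637; term = 0.71938637²·(1 − 0.14770082)·11.19/2348 = 0.0021020763.
Sum = 0.0040720165.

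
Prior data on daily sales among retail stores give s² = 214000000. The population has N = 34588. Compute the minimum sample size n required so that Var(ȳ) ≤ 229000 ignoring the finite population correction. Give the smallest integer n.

Without fpc, n₀ = s²/D = 214000000/229000 = 934.4978.
Rounding up, n = 935.

935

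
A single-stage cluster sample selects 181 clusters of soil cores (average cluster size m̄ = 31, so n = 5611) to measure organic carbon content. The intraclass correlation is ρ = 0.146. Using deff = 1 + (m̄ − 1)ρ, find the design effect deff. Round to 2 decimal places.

5.38

deff = 1 + (31 − 1)·0.146 = 1 + 4.38 = 5.38.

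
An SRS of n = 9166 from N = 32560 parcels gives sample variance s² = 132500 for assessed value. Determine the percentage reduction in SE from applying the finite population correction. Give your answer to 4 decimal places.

f = n/N = 9166/32560 = 0.28151106.
SE_no-fpc = √(s²/n) = 3.8020517; SE_fpc = √((1−f)s²/n) = 3.2227607.
Ratio = √(1−f) = 0.84763727. Reduction = 100·(1 − 0.84763727) = 15.2363%.

15.2363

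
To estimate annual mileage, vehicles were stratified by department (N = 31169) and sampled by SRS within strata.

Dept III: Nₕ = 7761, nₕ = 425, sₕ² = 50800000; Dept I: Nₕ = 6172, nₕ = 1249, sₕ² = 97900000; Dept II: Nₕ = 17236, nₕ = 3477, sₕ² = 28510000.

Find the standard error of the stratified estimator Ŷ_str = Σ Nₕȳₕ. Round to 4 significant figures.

Var(Ŷ_str) = Σₕ Nₕ²(1 − fₕ)sₕ²/nₕ.
Dept III: 7761²·(1 − 425/7761)·50800000/425 = 6.8053707 × 10^12.
Dept I: 6172²·(1 − 1249/6172)·97900000/1249 = 2.3816394 × 10^12.
Dept II: 17236²·(1 − 3477/17236)·28510000/3477 = 1.9445355 × 10^12.
Sum = 1.1131546 × 10^13.
SE = √(1.1131546 × 10^13) = 3.336 × 10^6.

3.336 × 10^6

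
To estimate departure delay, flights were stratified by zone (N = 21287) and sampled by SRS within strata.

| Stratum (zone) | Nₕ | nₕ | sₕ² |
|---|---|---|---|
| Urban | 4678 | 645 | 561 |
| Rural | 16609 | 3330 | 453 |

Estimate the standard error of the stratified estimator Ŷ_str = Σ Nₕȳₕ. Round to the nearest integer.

6813

Var(Ŷ_str) = Σₕ Nₕ²(1 − fₕ)sₕ²/nₕ.
Urban: 4678²·(1 − 645/4678)·561/645 = 1.6409358 × 10^7.
Rural: 16609²·(1 − 3330/16609)·453/3330 = 3.0002872 × 10^7.
Sum = 4.641223 × 10^7.
SE = √(4.641223 × 10^7) = 6813.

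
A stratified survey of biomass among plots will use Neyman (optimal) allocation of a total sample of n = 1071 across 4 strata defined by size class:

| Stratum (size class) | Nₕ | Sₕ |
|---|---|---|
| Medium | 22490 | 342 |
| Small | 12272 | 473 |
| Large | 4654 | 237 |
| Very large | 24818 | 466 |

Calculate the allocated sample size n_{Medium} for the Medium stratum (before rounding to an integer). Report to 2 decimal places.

314.84

Neyman allocation: nₕ = n·NₕSₕ / Σⱼ NⱼSⱼ.
Σ NⱼSⱼ = 22490·342 + 12272·473 + 4654·237 + 24818·466 = 2.6164422 × 10^7.
n_{Medium} = 1071·22490·342 / (2.6164422 × 10^7) = 314.84.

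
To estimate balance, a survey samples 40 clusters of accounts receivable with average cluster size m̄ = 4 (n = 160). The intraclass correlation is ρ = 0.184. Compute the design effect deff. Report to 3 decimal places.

1.552

deff = 1 + (4 − 1)·0.184 = 1 + 0.552 = 1.552.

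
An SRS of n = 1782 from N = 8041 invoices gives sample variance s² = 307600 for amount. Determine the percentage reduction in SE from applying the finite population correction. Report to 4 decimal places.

f = n/N = 1782/8041 = 0.22161423.
SE_no-fpc = √(s²/n) = 13.138304; SE_fpc = √((1−f)s²/n) = 11.591423.
Ratio = √(1−f) = 0.88226174. Reduction = 100·(1 − 0.88226174) = 11.7738%.

11.7738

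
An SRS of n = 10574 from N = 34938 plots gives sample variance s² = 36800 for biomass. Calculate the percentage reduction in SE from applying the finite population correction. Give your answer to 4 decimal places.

f = n/N = 10574/34938 = 0.30265041.
SE_no-fpc = √(s²/n) = 1.8655387; SE_fpc = √((1−f)s²/n) = 1.557864.
Ratio = √(1−f) = 0.83507460. Reduction = 100·(1 − 0.83507460) = 16.4925%.

16.4925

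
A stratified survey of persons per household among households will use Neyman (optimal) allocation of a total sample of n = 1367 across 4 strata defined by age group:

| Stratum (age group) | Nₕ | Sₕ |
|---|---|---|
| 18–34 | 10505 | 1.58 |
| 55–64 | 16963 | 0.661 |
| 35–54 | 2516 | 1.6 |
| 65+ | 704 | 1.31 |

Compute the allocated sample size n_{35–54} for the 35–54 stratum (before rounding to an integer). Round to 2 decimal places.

167.99

Neyman allocation: nₕ = n·NₕSₕ / Σⱼ NⱼSⱼ.
Σ NⱼSⱼ = 10505·1.58 + 16963·0.661 + 2516·1.6 + 704·1.31 = 32758.283.
n_{35–54} = 1367·2516·1.6 / 32758.283 = 167.99.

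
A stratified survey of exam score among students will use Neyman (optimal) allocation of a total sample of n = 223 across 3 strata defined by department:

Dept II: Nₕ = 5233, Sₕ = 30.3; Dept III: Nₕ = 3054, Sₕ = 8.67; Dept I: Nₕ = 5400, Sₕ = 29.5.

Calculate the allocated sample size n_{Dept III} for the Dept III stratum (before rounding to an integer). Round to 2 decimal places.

17.15

Neyman allocation: nₕ = n·NₕSₕ / Σⱼ NⱼSⱼ.
Σ NⱼSⱼ = 5233·30.3 + 3054·8.67 + 5400·29.5 = 344338.08.
n_{Dept III} = 223·3054·8.67 / 344338.08 = 17.15.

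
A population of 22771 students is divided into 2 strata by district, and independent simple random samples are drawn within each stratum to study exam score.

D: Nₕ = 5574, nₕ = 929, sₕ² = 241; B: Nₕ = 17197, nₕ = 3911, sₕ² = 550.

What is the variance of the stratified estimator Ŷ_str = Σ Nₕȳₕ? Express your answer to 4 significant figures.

Var(Ŷ_str) = Σₕ Nₕ²(1 − fₕ)sₕ²/nₕ.
D: 5574²·(1 − 929/5574)·241/929 = 6.71667 × 10^6.
B: 17197²·(1 − 3911/17197)·550/3911 = 3.213082 × 10^7.
Sum = 3.884749 × 10^7.

3.885 × 10^7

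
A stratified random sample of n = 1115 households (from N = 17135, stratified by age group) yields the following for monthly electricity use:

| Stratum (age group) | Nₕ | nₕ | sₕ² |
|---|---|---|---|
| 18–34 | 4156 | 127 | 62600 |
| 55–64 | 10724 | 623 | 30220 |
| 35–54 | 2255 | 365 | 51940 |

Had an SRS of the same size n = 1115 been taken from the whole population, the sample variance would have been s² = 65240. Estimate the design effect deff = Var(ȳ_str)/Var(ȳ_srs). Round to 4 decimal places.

0.8788

Var(ȳ_str) = Σ Wₕ²(1−fₕ)sₕ²/nₕ with Wₕ = Nₕ/17135:
  18–34: (4156/17135)²·(1−127/4156)·62600/127 = 28.110929
  55–64: (10724/17135)²·(1−623/10724)·30220/623 = 17.89614
  35–54: (2255/17135)²·(1−365/2255)·51940/365 = 2.0656142
  → Var(ȳ_str) = 48.072683.
Var(ȳ_srs) = (1 − 1115/17135)·65240/1115 = 54.703799.
deff = 48.072683 / 54.703799 = 0.8788.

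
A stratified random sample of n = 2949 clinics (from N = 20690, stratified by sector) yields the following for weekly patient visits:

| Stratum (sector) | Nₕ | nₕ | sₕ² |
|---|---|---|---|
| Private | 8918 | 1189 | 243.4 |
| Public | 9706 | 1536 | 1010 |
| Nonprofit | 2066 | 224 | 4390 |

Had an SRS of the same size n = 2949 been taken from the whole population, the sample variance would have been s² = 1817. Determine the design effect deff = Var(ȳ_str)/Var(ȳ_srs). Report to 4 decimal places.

Var(ȳ_str) = Σ Wₕ²(1−fₕ)sₕ²/nₕ with Wₕ = Nₕ/20690:
  Private: (8918/20690)²·(1−1189/8918)·243.4/1189 = 0.032961617
  Public: (9706/20690)²·(1−1536/9706)·1010/1536 = 0.1218068
  Nonprofit: (2066/20690)²·(1−224/2066)·4390/224 = 0.174227
  → Var(ȳ_str) = 0.32899542.
Var(ȳ_srs) = (1 − 2949/20690)·1817/2949 = 0.52832086.
deff = 0.32899542 / 0.52832086 = 0.6227.

0.6227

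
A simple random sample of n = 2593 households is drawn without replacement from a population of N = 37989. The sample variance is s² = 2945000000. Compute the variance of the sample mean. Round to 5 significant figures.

Under SRS without replacement, Var(ȳ) = (1 − f)·s²/n with f = n/N = 2593/37989 = 0.06825660.
Var(ȳ) = (1 − 0.06825660)·2945000000/2593 = 0.93174340·1.1357501 × 10^6 = 1.0582277 × 10^6.

1.0582 × 10^6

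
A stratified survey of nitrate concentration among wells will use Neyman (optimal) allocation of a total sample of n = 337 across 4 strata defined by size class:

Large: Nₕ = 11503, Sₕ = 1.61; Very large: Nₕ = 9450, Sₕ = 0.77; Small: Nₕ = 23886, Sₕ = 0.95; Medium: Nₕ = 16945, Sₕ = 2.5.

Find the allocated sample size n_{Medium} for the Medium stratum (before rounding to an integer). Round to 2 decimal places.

Neyman allocation: nₕ = n·NₕSₕ / Σⱼ NⱼSⱼ.
Σ NⱼSⱼ = 11503·1.61 + 9450·0.77 + 23886·0.95 + 16945·2.5 = 90850.53.
n_{Medium} = 337·16945·2.5 / 90850.53 = 157.14.

157.14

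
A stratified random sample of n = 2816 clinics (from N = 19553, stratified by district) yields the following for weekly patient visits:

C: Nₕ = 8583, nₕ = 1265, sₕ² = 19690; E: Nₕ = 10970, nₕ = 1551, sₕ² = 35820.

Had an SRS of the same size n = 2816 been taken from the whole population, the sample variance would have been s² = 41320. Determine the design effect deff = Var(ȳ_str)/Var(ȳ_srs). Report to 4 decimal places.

Var(ȳ_str) = Σ Wₕ²(1−fₕ)sₕ²/nₕ with Wₕ = Nₕ/19553:
  C: (8583/19553)²·(1−1265/8583)·19690/1265 = 2.5571718
  E: (10970/19553)²·(1−1551/10970)·35820/1551 = 6.2416356
  → Var(ȳ_str) = 8.7988074.
Var(ȳ_srs) = (1 − 2816/19553)·41320/2816 = 12.560065.
deff = 8.7988074 / 12.560065 = 0.7005.

0.7005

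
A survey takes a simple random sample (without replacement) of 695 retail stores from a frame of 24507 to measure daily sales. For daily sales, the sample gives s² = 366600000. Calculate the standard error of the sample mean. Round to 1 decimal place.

Under SRS without replacement, Var(ȳ) = (1 − f)·s²/n with f = n/N = 695/24507 = 0.02835924.
Var(ȳ) = (1 − 0.02835924)·366600000/695 = 0.97164076·527482.01 = 512523.02.
SE(ȳ) = √(512523.02) = 715.9.

715.9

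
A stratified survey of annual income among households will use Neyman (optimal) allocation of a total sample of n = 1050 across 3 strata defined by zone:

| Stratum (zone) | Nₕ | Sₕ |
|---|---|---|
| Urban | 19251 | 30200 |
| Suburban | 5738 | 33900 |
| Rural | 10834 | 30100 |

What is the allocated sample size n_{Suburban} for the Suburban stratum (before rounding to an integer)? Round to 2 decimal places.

Neyman allocation: nₕ = n·NₕSₕ / Σⱼ NⱼSⱼ.
Σ NⱼSⱼ = 19251·30200 + 5738·33900 + 10834·30100 = 1.1020018 × 10^9.
n_{Suburban} = 1050·5738·33900 / (1.1020018 × 10^9) = 185.34.

185.34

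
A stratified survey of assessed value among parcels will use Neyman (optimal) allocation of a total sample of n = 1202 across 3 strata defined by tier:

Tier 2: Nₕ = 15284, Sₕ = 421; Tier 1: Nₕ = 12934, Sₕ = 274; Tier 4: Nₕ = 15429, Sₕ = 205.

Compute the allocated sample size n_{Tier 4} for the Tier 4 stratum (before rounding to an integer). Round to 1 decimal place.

Neyman allocation: nₕ = n·NₕSₕ / Σⱼ NⱼSⱼ.
Σ NⱼSⱼ = 15284·421 + 12934·274 + 15429·205 = 1.3141425 × 10^7.
n_{Tier 4} = 1202·15429·205 / (1.3141425 × 10^7) = 289.3.

289.3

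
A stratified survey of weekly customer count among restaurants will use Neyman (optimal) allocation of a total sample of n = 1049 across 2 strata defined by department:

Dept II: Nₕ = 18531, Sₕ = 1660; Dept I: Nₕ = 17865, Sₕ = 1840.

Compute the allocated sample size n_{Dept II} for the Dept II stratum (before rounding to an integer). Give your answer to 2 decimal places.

Neyman allocation: nₕ = n·NₕSₕ / Σⱼ NⱼSⱼ.
Σ NⱼSⱼ = 18531·1660 + 17865·1840 = 6.363306 × 10^7.
n_{Dept II} = 1049·18531·1660 / (6.363306 × 10^7) = 507.11.

507.11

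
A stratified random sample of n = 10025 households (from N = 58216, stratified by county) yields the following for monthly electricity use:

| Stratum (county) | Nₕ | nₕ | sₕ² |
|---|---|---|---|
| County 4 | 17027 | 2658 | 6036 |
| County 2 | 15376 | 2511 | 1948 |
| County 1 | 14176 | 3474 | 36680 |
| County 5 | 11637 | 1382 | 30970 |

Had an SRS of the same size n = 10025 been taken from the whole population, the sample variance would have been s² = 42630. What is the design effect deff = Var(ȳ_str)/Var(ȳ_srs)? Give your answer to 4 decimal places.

Var(ȳ_str) = Σ Wₕ²(1−fₕ)sₕ²/nₕ with Wₕ = Nₕ/58216:
  County 4: (17027/58216)²·(1−2658/17027)·6036/2658 = 0.16393595
  County 2: (15376/58216)²·(1−2511/15376)·1948/2511 = 0.045280444
  County 1: (14176/58216)²·(1−3474/14176)·36680/3474 = 0.47264323
  County 5: (11637/58216)²·(1−1382/11637)·30970/1382 = 0.78908745
  → Var(ȳ_str) = 1.4709471.
Var(ȳ_srs) = (1 − 10025/58216)·42630/10025 = 3.5200962.
deff = 1.4709471 / 3.5200962 = 0.4179.

0.4179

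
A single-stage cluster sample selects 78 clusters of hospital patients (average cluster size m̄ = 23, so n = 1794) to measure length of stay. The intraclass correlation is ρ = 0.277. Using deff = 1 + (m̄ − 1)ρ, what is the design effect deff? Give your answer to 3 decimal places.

7.094

deff = 1 + (23 − 1)·0.277 = 1 + 6.094 = 7.094.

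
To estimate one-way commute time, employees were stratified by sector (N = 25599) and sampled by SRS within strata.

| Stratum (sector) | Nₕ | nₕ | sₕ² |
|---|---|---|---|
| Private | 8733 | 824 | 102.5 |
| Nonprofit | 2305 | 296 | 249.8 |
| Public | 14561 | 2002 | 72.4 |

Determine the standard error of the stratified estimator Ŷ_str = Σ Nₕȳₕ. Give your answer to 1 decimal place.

4371.8

Var(Ŷ_str) = Σₕ Nₕ²(1 − fₕ)sₕ²/nₕ.
Private: 8733²·(1 − 824/8733)·102.5/824 = 8.5917511 × 10^6.
Nonprofit: 2305²·(1 − 296/2305)·249.8/296 = 3.9079733 × 10^6.
Public: 14561²·(1 − 2002/14561)·72.4/2002 = 6.6133385 × 10^6.
Sum = 1.9113063 × 10^7.
SE = √(1.9113063 × 10^7) = 4371.8.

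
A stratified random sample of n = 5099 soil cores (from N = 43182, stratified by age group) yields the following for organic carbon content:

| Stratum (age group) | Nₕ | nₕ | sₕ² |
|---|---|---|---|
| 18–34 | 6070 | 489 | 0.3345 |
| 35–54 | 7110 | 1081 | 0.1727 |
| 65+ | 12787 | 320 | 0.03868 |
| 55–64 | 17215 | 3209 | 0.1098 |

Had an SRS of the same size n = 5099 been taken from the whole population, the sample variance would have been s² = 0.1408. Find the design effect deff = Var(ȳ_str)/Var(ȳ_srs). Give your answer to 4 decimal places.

1.2671

Var(ȳ_str) = Σ Wₕ²(1−fₕ)sₕ²/nₕ with Wₕ = Nₕ/43182:
  18–34: (6070/43182)²·(1−489/6070)·0.3345/489 = 1.2427463 × 10^-5
  35–54: (7110/43182)²·(1−1081/7110)·0.1727/1081 = 3.6726202 × 10^-6
  65+: (12787/43182)²·(1−320/12787)·0.03868/320 = 1.0333837 × 10^-5
  55–64: (17215/43182)²·(1−3209/17215)·0.1098/3209 = 4.4243377 × 10^-6
  → Var(ȳ_str) = 3.0858258 × 10^-5.
Var(ȳ_srs) = (1 − 5099/43182)·0.1408/5099 = 2.435264 × 10^-5.
deff = (3.0858258 × 10^-5) / (2.435264 × 10^-5) = 1.2671.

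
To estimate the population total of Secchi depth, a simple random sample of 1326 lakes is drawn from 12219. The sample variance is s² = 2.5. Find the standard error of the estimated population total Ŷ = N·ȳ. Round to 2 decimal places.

500.94

Var(Ŷ) = N²·Var(ȳ) = N²·(1 − n/N)·s²/n.
f = 1326/12219 = 0.10851952; Var(ȳ) = 0.89148048·2.5/1326 = 0.0016807701.
Var(Ŷ) = 12219² · 0.0016807701 = 250945.63.
SE(Ŷ) = √(250945.63) = 500.94.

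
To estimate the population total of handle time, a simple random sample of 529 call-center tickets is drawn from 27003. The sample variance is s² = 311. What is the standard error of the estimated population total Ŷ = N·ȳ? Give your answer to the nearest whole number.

20501

Var(Ŷ) = N²·Var(ȳ) = N²·(1 − n/N)·s²/n.
f = 529/27003 = 0.01959042; Var(ȳ) = 0.98040958·311/529 = 0.57638446.
Var(Ŷ) = 27003² · 0.57638446 = 4.2027765 × 10^8.
SE(Ŷ) = √(4.2027765 × 10^8) = 20501.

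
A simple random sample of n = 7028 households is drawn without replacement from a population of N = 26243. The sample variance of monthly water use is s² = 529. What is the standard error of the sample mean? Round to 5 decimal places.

Under SRS without replacement, Var(ȳ) = (1 − f)·s²/n with f = n/N = 7028/26243 = 0.26780475.
Var(ȳ) = (1 − 0.26780475)·529/7028 = 0.73219525·0.075270347 = 0.055112591.
SE(ȳ) = √(0.055112591) = 0.23476.

0.23476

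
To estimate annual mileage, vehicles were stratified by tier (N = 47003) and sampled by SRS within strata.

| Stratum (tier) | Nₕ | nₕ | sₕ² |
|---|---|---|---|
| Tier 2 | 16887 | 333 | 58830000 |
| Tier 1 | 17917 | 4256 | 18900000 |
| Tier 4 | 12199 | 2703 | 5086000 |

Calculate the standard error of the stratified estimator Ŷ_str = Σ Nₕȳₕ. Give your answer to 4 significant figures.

7.120 × 10^6

Var(Ŷ_str) = Σₕ Nₕ²(1 − fₕ)sₕ²/nₕ.
Tier 2: 16887²·(1 − 333/16887)·58830000/333 = 4.9386707 × 10^13.
Tier 1: 17917²·(1 − 4256/17917)·18900000/4256 = 1.086946 × 10^12.
Tier 4: 12199²·(1 − 2703/12199)·5086000/2703 = 2.1796926 × 10^11.
Sum = 5.0691622 × 10^13.
SE = √(5.0691622 × 10^13) = 7.120 × 10^6.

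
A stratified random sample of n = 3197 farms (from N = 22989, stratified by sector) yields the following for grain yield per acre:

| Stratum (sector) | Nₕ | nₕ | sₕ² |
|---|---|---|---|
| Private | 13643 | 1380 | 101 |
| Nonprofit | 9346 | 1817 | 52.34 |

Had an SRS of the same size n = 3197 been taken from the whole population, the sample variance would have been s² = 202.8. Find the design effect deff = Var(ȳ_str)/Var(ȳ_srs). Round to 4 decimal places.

0.4945

Var(ȳ_str) = Σ Wₕ²(1−fₕ)sₕ²/nₕ with Wₕ = Nₕ/22989:
  Private: (13643/22989)²·(1−1380/13643)·101/1380 = 0.023169077
  Nonprofit: (9346/22989)²·(1−1817/9346)·52.34/1817 = 0.0038353209
  → Var(ȳ_str) = 0.027004398.
Var(ȳ_srs) = (1 − 3197/22989)·202.8/3197 = 0.054612859.
deff = 0.027004398 / 0.054612859 = 0.4945.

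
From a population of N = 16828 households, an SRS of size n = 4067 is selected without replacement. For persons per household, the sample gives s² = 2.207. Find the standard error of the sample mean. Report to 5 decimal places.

0.02029

Under SRS without replacement, Var(ȳ) = (1 − f)·s²/n with f = n/N = 4067/16828 = 0.24168053.
Var(ȳ) = (1 − 0.24168053)·2.207/4067 = 0.75831947·5.4266044 × 10^-4 = 4.1150997 × 10^-4.
SE(ȳ) = √(4.1150997 × 10^-4) = 0.02029.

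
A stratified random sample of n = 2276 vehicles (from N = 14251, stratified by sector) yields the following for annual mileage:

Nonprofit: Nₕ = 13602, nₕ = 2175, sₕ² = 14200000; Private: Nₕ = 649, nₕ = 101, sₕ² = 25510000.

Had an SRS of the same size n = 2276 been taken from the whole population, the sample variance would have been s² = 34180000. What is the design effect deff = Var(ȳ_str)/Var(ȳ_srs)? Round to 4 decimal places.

Var(ȳ_str) = Σ Wₕ²(1−fₕ)sₕ²/nₕ with Wₕ = Nₕ/14251:
  Nonprofit: (13602/14251)²·(1−2175/13602)·14200000/2175 = 4996.5864
  Private: (649/14251)²·(1−101/649)·25510000/101 = 442.30684
  → Var(ȳ_str) = 5438.8932.
Var(ȳ_srs) = (1 − 2276/14251)·34180000/2276 = 12619.147.
deff = 5438.8932 / 12619.147 = 0.4310.

0.4310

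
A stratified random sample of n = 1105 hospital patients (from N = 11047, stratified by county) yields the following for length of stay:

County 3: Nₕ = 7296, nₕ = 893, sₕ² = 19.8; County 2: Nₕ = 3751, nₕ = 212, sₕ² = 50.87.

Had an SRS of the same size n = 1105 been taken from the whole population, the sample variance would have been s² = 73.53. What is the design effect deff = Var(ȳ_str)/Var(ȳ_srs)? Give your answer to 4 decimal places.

0.5776

Var(ȳ_str) = Σ Wₕ²(1−fₕ)sₕ²/nₕ with Wₕ = Nₕ/11047:
  County 3: (7296/11047)²·(1−893/7296)·19.8/893 = 0.0084877651
  County 2: (3751/11047)²·(1−212/3751)·50.87/212 = 0.02610146
  → Var(ȳ_str) = 0.034589225.
Var(ȳ_srs) = (1 − 1105/11047)·73.53/1105 = 0.059886881.
deff = 0.034589225 / 0.059886881 = 0.5776.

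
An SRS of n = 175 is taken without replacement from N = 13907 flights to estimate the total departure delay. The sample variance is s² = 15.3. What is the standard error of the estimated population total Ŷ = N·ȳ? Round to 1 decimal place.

Var(Ŷ) = N²·Var(ȳ) = N²·(1 − n/N)·s²/n.
f = 175/13907 = 0.01258359; Var(ȳ) = 0.98741641·15.3/175 = 0.086328406.
Var(Ŷ) = 13907² · 0.086328406 = 1.6696315 × 10^7.
SE(Ŷ) = √(1.6696315 × 10^7) = 4086.1.

4086.1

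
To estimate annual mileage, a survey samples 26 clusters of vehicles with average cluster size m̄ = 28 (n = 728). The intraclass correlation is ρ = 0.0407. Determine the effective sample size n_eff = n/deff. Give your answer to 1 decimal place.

deff = 1 + (28 − 1)·0.0407 = 1 + 1.0989 = 2.0989.
n_eff = 728 / 2.0989 = 346.8.

346.8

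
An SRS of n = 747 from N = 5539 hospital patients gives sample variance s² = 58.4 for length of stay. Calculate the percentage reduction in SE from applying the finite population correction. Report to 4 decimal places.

f = n/N = 747/5539 = 0.13486189.
SE_no-fpc = √(s²/n) = 0.27960577; SE_fpc = √((1−f)s²/n) = 0.26006915.
Ratio = √(1−f) = 0.93012801. Reduction = 100·(1 − 0.93012801) = 6.9872%.

6.9872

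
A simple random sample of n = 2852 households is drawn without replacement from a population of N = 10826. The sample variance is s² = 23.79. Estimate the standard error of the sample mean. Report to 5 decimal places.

0.07838

Under SRS without replacement, Var(ȳ) = (1 − f)·s²/n with f = n/N = 2852/10826 = 0.26343987.
Var(ȳ) = (1 − 0.26343987)·23.79/2852 = 0.73656013·0.0083415147 = 0.0061440272.
SE(ȳ) = √(0.0061440272) = 0.07838.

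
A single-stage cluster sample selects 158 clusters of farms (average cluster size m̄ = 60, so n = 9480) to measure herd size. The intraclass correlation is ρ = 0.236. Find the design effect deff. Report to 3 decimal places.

14.924

deff = 1 + (60 − 1)·0.236 = 1 + 13.924 = 14.924.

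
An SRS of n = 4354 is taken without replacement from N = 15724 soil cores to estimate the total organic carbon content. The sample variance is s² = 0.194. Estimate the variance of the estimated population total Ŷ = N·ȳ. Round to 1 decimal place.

7965.9

Var(Ŷ) = N²·Var(ȳ) = N²·(1 − n/N)·s²/n.
f = 4354/15724 = 0.27690155; Var(ȳ) = 0.72309845·0.194/4354 = 3.2218902 × 10^-5.
Var(Ŷ) = 15724² · (3.2218902 × 10^-5) = 7965.9359.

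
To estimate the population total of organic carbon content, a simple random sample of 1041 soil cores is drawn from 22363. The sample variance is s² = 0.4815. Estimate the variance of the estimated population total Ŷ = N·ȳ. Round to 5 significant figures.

220550

Var(Ŷ) = N²·Var(ȳ) = N²·(1 − n/N)·s²/n.
f = 1041/22363 = 0.04655011; Var(ȳ) = 0.95344989·0.4815/1041 = 4.4100492 × 10^-4.
Var(Ŷ) = 22363² · (4.4100492 × 10^-4) = 220548.22.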